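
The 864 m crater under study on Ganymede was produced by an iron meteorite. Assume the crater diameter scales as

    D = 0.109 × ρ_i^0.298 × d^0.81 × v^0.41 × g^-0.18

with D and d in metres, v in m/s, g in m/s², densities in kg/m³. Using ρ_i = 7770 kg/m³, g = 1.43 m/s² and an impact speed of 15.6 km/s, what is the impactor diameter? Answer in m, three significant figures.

d ≈ 19.7 m

Rearranging for d: d = [D / (0.109 · 7770^0.298 · 15600^0.41 · 1.43^-0.18)]^(1/0.81).
7770^0.298 = 14.43
15600^0.41 = 52.38
1.43^-0.18 = 0.9376
Denominator = 0.109 × 14.43 × 52.38 × 0.9376 = 77.25
D / 77.25 = 864 / 77.25 = 11.18
d = 11.18^(1/0.81) = 11.18^1.2346 = 19.70 m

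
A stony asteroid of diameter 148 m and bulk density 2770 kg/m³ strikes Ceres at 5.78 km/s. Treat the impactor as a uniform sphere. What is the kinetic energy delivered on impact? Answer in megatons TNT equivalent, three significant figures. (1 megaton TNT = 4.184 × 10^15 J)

v = 5780 m/s.
Mass m = (π/6) ρ d³ = (π/6) × 2770 × (148)³ = 4.702 × 10^9 kg
E = ½ m v² = 0.5 × 4.702 × 10^9 × (5780)² = 7.854 × 10^16 J
   = 7.854 × 10^16 / 4.184×10^15 = 18.77 Mt

E ≈ 18.8 Mt TNT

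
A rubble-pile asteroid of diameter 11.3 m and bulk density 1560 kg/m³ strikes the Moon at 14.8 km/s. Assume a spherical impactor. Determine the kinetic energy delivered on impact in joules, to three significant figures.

v = 14800 m/s.
Mass m = (π/6) ρ d³ = (π/6) × 1560 × (11.3)³ = 1.179 × 10^6 kg
E = ½ m v² = 0.5 × 1.179 × 10^6 × (14800)² = 1.291 × 10^14 J

E ≈ 1.29 × 10^14 J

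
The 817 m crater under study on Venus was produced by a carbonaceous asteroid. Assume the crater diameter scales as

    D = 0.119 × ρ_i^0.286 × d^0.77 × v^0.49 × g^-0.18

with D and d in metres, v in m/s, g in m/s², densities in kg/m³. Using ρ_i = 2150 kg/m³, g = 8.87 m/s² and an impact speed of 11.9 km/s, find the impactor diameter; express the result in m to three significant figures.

d ≈ 23.6 m

Rearranging for d: d = [D / (0.119 · 2150^0.286 · 11900^0.49 · 8.87^-0.18)]^(1/0.77).
2150^0.286 = 8.976
11900^0.49 = 99.32
8.87^-0.18 = 0.6751
Denominator = 0.119 × 8.976 × 99.32 × 0.6751 = 71.62
D / 71.62 = 817 / 71.62 = 11.41
d = 11.41^(1/0.77) = 11.41^1.2987 = 23.61 m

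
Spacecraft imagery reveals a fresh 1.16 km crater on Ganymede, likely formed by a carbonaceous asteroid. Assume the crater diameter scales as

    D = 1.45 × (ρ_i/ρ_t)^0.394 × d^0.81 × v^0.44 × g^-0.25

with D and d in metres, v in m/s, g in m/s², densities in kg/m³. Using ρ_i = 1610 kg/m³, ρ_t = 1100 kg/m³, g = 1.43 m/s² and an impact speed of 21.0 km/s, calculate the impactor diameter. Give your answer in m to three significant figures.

Rearranging for d: d = [D / (1.45 · (1610/1100)^0.394 · 21000^0.44 · 1.43^-0.25)]^(1/0.81).
D = 1160 m.
(1610/1100)^0.394 = 1.162
21000^0.44 = 79.76
1.43^-0.25 = 0.9145
Denominator = 1.45 × 1.162 × 79.76 × 0.9145 = 122.9
D / 122.9 = 1160 / 122.9 = 9.439
d = 9.439^(1/0.81) = 9.439^1.2346 = 15.98 m

d ≈ 16.0 m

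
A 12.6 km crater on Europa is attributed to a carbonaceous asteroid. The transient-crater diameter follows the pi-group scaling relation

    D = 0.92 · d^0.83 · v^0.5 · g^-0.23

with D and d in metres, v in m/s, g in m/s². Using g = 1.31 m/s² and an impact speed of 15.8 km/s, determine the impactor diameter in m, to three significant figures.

d ≈ 307 m

Rearranging for d: d = [D / (0.92 · 15800^0.5 · 1.31^-0.23)]^(1/0.83).
D = 12600 m.
15800^0.5 = 125.7
1.31^-0.23 = 0.9398
Denominator = 0.92 × 125.7 × 0.9398 = 108.7
D / 108.7 = 12600 / 108.7 = 115.9
d = 115.9^(1/0.83) = 115.9^1.2048 = 306.8 m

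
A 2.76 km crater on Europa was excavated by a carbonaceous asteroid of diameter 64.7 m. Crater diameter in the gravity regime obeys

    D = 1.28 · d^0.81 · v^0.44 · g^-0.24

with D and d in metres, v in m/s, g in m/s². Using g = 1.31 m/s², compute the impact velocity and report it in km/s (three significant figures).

v ≈ 20.3 km/s

Rearranging for v: v = [D / (1.28 · 64.7^0.81 · 1.31^-0.24)]^(1/0.44).
D = 2760 m.
64.7^0.81 = 29.30
1.31^-0.24 = 0.9372
Denominator = 1.28 × 29.30 × 0.9372 = 35.15
D / 35.15 = 2760 / 35.15 = 78.52
v = 78.52^(1/0.44) = 78.52^2.2727 = 20264 m/s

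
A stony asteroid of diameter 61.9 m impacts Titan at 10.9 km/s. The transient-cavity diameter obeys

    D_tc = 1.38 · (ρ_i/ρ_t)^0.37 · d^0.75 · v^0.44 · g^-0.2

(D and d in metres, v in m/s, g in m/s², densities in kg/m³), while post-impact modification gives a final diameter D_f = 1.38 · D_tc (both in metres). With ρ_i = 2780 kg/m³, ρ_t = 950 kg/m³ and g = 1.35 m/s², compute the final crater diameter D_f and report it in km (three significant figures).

v = 10900 m/s.
(ρ_i/ρ_t)^0.37 = (2780/950)^0.37 = 1.488
d^0.75 = 61.9^0.75 = 22.07
v^0.44 = 10900^0.44 = 59.77
g^-0.2 = 1.35^-0.2 = 0.9417
D_tc = 1.38 × 1.488 × 22.07 × 59.77 × 0.9417 = 2551 m
D_f = 1.38 × 2551 = 3520 m
     = 3.520 km

D_f ≈ 3.52 km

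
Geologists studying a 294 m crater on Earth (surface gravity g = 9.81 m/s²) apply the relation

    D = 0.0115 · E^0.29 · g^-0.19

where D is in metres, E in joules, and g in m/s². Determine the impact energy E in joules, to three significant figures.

E ≈ 7.06 × 10^15 J

Rearranging: E = [D / (0.0115 · g^-0.19)]^(1/0.29).
g^-0.19 = 9.81^-0.19 = 0.6480
D / (0.0115 × 0.6480) = 294 / (7.452 × 10^-3) = 3.945 × 10^4
E = (3.945 × 10^4)^3.4483 = 7.056 × 10^15 J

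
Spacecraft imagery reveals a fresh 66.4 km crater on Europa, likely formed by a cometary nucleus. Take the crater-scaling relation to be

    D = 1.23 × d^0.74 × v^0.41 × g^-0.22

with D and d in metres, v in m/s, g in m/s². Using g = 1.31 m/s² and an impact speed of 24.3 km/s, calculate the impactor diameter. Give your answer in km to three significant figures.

d ≈ 10.0 km

Rearranging for d: d = [D / (1.23 · 24300^0.41 · 1.31^-0.22)]^(1/0.74).
D = 66400 m.
24300^0.41 = 62.82
1.31^-0.22 = 0.9423
Denominator = 1.23 × 62.82 × 0.9423 = 72.81
D / 72.81 = 66400 / 72.81 = 912.0
d = 912.0^(1/0.74) = 912.0^1.3514 = 10003 m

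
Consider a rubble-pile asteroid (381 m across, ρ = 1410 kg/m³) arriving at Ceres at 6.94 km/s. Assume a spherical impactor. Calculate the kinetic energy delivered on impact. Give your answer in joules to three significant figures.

E ≈ 9.83 × 10^17 J

v = 6940 m/s.
Mass m = (π/6) ρ d³ = (π/6) × 1410 × (381)³ = 4.083 × 10^10 kg
E = ½ m v² = 0.5 × 4.083 × 10^10 × (6940)² = 9.833 × 10^17 J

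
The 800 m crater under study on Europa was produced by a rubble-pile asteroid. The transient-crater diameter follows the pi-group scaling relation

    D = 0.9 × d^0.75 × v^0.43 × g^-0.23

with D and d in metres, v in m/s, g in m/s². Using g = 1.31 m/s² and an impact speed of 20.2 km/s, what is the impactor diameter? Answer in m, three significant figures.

d ≈ 31.6 m

Rearranging for d: d = [D / (0.9 · 20200^0.43 · 1.31^-0.23)]^(1/0.75).
20200^0.43 = 71.01
1.31^-0.23 = 0.9398
Denominator = 0.9 × 71.01 × 0.9398 = 60.06
D / 60.06 = 800 / 60.06 = 13.32
d = 13.32^(1/0.75) = 13.32^1.3333 = 31.57 m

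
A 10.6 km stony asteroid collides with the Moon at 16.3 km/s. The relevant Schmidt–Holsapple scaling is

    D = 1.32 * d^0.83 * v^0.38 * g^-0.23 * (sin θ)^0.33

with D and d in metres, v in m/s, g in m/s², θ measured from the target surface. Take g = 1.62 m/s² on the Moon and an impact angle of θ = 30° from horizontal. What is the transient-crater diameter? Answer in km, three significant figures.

In SI units: d = 10600 m, v = 16300 m/s.
d^0.83 = 10600^0.83 = 2193
v^0.38 = 16300^0.38 = 39.87
g^-0.23 = 1.62^-0.23 = 0.8950
(sin 30°)^0.33 = 0.5000^0.33 = 0.7955
D = 1.32 × 2193 × 39.87 × 0.8950 × 0.7955 = 82172 m
   = 82.17 km

D ≈ 82.2 km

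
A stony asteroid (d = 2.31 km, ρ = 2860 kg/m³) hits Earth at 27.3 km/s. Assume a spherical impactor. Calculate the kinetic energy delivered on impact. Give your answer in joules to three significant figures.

d = 2310 m; v = 27300 m/s.
Mass m = (π/6) ρ d³ = (π/6) × 2860 × (2310)³ = 1.846 × 10^13 kg
E = ½ m v² = 0.5 × 1.846 × 10^13 × (27300)² = 6.879 × 10^21 J

E ≈ 6.88 × 10^21 J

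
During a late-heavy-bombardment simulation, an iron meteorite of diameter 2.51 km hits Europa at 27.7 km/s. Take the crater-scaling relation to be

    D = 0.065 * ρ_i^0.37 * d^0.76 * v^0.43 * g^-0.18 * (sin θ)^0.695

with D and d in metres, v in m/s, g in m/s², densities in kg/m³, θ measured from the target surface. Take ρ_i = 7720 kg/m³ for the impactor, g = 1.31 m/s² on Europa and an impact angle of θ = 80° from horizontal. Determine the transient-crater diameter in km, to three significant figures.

In SI units: d = 2510 m, v = 27700 m/s.
ρ_i^0.37 = 7720^0.37 = 27.44
d^0.76 = 2510^0.76 = 383.5
v^0.43 = 27700^0.43 = 81.33
g^-0.18 = 1.31^-0.18 = 0.9526
(sin 80°)^0.695 = 0.9848^0.695 = 0.9894
D = 0.065 × 27.44 × 383.5 × 81.33 × 0.9526 × 0.9894 = 52432 m
   = 52.43 km

D ≈ 52.4 km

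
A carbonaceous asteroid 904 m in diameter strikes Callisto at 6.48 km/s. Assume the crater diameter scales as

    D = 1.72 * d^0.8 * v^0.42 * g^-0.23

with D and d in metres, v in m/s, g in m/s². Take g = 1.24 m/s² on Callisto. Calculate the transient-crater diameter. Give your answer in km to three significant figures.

D ≈ 15.1 km

In SI units: v = 6480 m/s.
d^0.8 = 904^0.8 = 231.7
v^0.42 = 6480^0.42 = 39.89
g^-0.23 = 1.24^-0.23 = 0.9517
D = 1.72 × 231.7 × 39.89 × 0.9517 = 15129 m
   = 15.13 km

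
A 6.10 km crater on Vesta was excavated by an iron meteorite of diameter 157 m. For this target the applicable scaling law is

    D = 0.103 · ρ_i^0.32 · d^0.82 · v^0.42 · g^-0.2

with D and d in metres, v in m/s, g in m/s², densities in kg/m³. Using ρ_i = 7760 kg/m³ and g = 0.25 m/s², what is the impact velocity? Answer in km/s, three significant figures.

Rearranging for v: v = [D / (0.103 · 7760^0.32 · 157^0.82 · 0.25^-0.2)]^(1/0.42).
D = 6100 m.
7760^0.32 = 17.57
157^0.82 = 63.19
0.25^-0.2 = 1.320
Denominator = 0.103 × 17.57 × 63.19 × 1.320 = 150.9
D / 150.9 = 6100 / 150.9 = 40.42
v = 40.42^(1/0.42) = 40.42^2.381 = 6688 m/s

v ≈ 6.69 km/s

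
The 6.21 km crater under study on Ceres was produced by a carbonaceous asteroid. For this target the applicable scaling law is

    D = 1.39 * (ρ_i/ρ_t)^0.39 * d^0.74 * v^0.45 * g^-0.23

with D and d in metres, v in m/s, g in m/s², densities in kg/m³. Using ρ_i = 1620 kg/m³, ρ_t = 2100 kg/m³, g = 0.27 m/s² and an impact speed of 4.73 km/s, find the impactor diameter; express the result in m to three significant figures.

d ≈ 381 m

Rearranging for d: d = [D / (1.39 · (1620/2100)^0.39 · 4730^0.45 · 0.27^-0.23)]^(1/0.74).
D = 6210 m.
(1620/2100)^0.39 = 0.9037
4730^0.45 = 45.05
0.27^-0.23 = 1.351
Denominator = 1.39 × 0.9037 × 45.05 × 1.351 = 76.45
D / 76.45 = 6210 / 76.45 = 81.23
d = 81.23^(1/0.74) = 81.23^1.3514 = 380.9 m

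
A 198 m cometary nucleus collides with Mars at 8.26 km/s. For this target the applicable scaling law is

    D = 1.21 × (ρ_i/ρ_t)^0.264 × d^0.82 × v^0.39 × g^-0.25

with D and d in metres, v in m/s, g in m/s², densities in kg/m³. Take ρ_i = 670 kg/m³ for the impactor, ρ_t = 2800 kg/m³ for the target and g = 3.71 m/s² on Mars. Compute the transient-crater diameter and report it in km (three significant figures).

D ≈ 1.54 km

In SI units: v = 8260 m/s.
(ρ_i/ρ_t)^0.264 = (670/2800)^0.264 = 0.6855
d^0.82 = 198^0.82 = 76.43
v^0.39 = 8260^0.39 = 33.70
g^-0.25 = 3.71^-0.25 = 0.7205
D = 1.21 × 0.6855 × 76.43 × 33.70 × 0.7205 = 1539 m
   = 1.539 km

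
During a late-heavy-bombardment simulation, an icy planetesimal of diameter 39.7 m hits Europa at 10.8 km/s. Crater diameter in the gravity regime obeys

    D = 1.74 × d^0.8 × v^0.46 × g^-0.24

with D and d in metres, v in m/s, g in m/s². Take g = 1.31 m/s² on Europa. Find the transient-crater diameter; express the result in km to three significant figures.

In SI units: v = 10800 m/s.
d^0.8 = 39.7^0.8 = 19.01
v^0.46 = 10800^0.46 = 71.68
g^-0.24 = 1.31^-0.24 = 0.9372
D = 1.74 × 19.01 × 71.68 × 0.9372 = 2222 m
   = 2.222 km

D ≈ 2.22 km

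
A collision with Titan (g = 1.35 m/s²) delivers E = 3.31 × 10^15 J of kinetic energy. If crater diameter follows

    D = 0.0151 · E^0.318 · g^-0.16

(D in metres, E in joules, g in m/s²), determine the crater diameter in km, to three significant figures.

E^0.318 = (3.31 × 10^15)^0.318 = 8.616 × 10^4
g^-0.16 = 1.35^-0.16 = 0.9531
D = 0.0151 × 8.616 × 10^4 × 0.9531 = 1240 m
   = 1.240 km

D ≈ 1.24 km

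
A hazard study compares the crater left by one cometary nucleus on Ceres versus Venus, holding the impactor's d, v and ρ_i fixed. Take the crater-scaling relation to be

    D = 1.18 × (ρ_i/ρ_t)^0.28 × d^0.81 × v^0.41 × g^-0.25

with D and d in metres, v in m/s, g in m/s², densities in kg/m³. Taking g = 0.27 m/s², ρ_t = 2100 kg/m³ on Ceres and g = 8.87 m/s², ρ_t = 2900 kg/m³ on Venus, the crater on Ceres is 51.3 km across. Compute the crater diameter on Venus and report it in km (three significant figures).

The impactor-only factors (d, v, ρ_i) cancel in the ratio, leaving D_Venus/D_Ceres = (g_Venus/g_Ceres)^-0.25 · (ρ_t,Ceres/ρ_t,Venus)^0.28.
(8.87/0.27)^-0.25 = 32.85^-0.25 = 0.4177
(2100/2900)^0.28 = 0.7241^0.28 = 0.9136
Ratio = 0.4177 × 0.9136 = 0.3816
D_Venus = 0.3816 × 51.3 km = 19.6 km

D ≈ 19.6 km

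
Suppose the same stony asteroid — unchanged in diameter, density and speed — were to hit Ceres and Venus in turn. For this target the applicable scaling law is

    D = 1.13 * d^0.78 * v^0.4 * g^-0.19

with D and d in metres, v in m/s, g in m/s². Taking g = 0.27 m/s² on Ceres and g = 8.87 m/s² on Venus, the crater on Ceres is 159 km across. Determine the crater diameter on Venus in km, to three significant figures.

All impactor-dependent factors cancel in the ratio, leaving D_Venus/D_Ceres = (g_Venus/g_Ceres)^-0.19.
(8.87/0.27)^-0.19 = 32.85^-0.19 = 0.5151
D_Venus = 0.5151 × 159 km = 81.9 km

D ≈ 81.9 km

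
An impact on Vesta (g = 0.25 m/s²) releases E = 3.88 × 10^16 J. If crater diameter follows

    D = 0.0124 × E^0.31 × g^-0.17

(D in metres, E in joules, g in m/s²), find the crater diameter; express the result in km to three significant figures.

E^0.31 = (3.88 × 10^16)^0.31 = 1.388 × 10^5
g^-0.17 = 0.25^-0.17 = 1.266
D = 0.0124 × 1.388 × 10^5 × 1.266 = 2179 m
   = 2.179 km

D ≈ 2.18 km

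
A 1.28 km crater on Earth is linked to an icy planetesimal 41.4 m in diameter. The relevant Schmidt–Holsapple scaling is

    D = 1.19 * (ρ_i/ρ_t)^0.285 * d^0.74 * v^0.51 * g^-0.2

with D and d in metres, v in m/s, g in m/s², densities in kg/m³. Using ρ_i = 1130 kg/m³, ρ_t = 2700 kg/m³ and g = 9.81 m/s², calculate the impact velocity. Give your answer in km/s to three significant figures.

Rearranging for v: v = [D / (1.19 · (1130/2700)^0.285 · 41.4^0.74 · 9.81^-0.2)]^(1/0.51).
D = 1280 m.
(1130/2700)^0.285 = 0.7802
41.4^0.74 = 15.72
9.81^-0.2 = 0.6334
Denominator = 1.19 × 0.7802 × 15.72 × 0.6334 = 9.245
D / 9.245 = 1280 / 9.245 = 138.5
v = 138.5^(1/0.51) = 138.5^1.9608 = 15811 m/s

v ≈ 15.8 km/s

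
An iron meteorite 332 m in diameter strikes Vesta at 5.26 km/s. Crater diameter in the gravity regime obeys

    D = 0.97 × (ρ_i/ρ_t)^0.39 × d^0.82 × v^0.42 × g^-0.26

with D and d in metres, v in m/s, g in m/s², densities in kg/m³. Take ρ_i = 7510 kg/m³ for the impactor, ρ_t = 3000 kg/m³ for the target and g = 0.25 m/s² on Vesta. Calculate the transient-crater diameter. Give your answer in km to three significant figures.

In SI units: v = 5260 m/s.
(ρ_i/ρ_t)^0.39 = (7510/3000)^0.39 = 1.430
d^0.82 = 332^0.82 = 116.8
v^0.42 = 5260^0.42 = 36.54
g^-0.26 = 0.25^-0.26 = 1.434
D = 0.97 × 1.430 × 116.8 × 36.54 × 1.434 = 8489 m
   = 8.489 km

D ≈ 8.49 km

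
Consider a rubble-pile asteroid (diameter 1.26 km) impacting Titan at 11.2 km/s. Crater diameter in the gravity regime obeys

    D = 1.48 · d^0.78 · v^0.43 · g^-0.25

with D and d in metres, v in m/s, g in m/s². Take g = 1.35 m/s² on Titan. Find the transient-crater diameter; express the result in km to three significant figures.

In SI units: d = 1260 m, v = 11200 m/s.
d^0.78 = 1260^0.78 = 262.0
v^0.43 = 11200^0.43 = 55.10
g^-0.25 = 1.35^-0.25 = 0.9277
D = 1.48 × 262.0 × 55.10 × 0.9277 = 19821 m
   = 19.82 km

D ≈ 19.8 km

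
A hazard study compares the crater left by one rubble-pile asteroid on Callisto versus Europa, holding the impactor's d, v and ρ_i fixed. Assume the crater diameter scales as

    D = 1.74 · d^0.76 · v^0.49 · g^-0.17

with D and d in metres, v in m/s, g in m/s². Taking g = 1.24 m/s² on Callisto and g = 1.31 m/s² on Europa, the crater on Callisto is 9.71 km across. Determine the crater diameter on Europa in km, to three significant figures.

D ≈ 9.62 km

All impactor-dependent factors cancel in the ratio, leaving D_Europa/D_Callisto = (g_Europa/g_Callisto)^-0.17.
(1.31/1.24)^-0.17 = 1.056^-0.17 = 0.9908
D_Europa = 0.9908 × 9.71 km = 9.62 km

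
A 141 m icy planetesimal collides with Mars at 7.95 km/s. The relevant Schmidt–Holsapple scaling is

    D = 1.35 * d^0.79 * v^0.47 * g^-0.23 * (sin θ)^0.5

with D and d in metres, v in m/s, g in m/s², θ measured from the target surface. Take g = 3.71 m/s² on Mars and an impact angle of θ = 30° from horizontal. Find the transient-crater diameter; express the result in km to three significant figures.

In SI units: v = 7950 m/s.
d^0.79 = 141^0.79 = 49.88
v^0.47 = 7950^0.47 = 68.10
g^-0.23 = 3.71^-0.23 = 0.7397
(sin 30°)^0.5 = 0.5000^0.5 = 0.7071
D = 1.35 × 49.88 × 68.10 × 0.7397 × 0.7071 = 2399 m
   = 2.399 km

D ≈ 2.40 km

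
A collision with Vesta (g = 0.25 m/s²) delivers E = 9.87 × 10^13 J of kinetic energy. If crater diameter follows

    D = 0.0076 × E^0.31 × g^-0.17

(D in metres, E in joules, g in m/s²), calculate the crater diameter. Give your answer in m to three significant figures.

D ≈ 210 m

E^0.31 = (9.87 × 10^13)^0.31 = 2.179 × 10^4
g^-0.17 = 0.25^-0.17 = 1.266
D = 0.0076 × 2.179 × 10^4 × 1.266 = 209.7 m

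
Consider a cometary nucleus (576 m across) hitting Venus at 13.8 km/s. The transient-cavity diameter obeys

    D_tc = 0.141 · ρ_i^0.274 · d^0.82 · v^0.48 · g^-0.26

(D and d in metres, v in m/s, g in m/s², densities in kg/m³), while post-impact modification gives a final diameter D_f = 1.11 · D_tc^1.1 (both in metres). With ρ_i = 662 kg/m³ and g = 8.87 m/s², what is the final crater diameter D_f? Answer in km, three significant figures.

v = 13800 m/s.
ρ_i^0.274 = 662^0.274 = 5.928
d^0.82 = 576^0.82 = 183.5
v^0.48 = 13800^0.48 = 97.08
g^-0.26 = 8.87^-0.26 = 0.5669
D_tc = 0.141 × 5.928 × 183.5 × 97.08 × 0.5669 = 8441 m
D_f = 1.11 × (8441)^1.1 = 23140 m
     = 23.14 km

D_f ≈ 23.1 km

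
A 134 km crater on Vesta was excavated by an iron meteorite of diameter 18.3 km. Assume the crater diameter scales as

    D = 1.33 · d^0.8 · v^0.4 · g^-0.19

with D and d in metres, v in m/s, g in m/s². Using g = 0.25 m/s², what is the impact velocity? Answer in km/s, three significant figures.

Rearranging for v: v = [D / (1.33 · 18300^0.8 · 0.25^-0.19)]^(1/0.4).
D = 134000 m.
18300^0.8 = 2570
0.25^-0.19 = 1.301
Denominator = 1.33 × 2570 × 1.301 = 4447
D / 4447 = 134000 / 4447 = 30.13
v = 30.13^(1/0.4) = 30.13^2.5 = 4983 m/s

v ≈ 4.98 km/s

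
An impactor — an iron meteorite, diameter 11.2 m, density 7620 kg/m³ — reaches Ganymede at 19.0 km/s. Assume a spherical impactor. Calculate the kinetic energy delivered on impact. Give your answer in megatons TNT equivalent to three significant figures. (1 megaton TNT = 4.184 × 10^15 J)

E ≈ 0.242 Mt TNT

v = 19000 m/s.
Mass m = (π/6) ρ d³ = (π/6) × 7620 × (11.2)³ = 5.605 × 10^6 kg
E = ½ m v² = 0.5 × 5.605 × 10^6 × (19000)² = 1.012 × 10^15 J
   = 1.012 × 10^15 / 4.184×10^15 = 0.2419 Mt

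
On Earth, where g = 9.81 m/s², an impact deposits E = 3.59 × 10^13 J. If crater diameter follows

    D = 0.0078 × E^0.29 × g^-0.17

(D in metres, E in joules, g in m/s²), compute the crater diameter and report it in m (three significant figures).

E^0.29 = (3.59 × 10^13)^0.29 = 8.531 × 10^3
g^-0.17 = 9.81^-0.17 = 0.6783
D = 0.0078 × 8.531 × 10^3 × 0.6783 = 45.14 m

D ≈ 45.1 m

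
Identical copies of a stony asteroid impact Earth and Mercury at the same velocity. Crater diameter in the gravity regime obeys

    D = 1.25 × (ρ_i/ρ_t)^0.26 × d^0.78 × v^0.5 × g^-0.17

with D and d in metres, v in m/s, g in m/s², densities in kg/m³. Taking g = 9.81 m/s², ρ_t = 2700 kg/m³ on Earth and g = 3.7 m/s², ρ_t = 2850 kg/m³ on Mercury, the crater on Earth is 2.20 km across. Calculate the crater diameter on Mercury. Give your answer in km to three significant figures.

The impactor-only factors (d, v, ρ_i) cancel in the ratio, leaving D_Mercury/D_Earth = (g_Mercury/g_Earth)^-0.17 · (ρ_t,Earth/ρ_t,Mercury)^0.26.
(3.7/9.81)^-0.17 = 0.3772^-0.17 = 1.180
(2700/2850)^0.26 = 0.9474^0.26 = 0.9860
Ratio = 1.180 × 0.9860 = 1.163
D_Mercury = 1.163 × 2.20 km = 2.56 km

D ≈ 2.56 km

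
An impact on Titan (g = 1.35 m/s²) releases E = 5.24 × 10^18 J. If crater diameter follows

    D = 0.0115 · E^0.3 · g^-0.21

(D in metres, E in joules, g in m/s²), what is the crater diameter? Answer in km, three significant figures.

D ≈ 4.46 km

E^0.3 = (5.24 × 10^18)^0.3 = 4.129 × 10^5
g^-0.21 = 1.35^-0.21 = 0.9389
D = 0.0115 × 4.129 × 10^5 × 0.9389 = 4458 m
   = 4.458 km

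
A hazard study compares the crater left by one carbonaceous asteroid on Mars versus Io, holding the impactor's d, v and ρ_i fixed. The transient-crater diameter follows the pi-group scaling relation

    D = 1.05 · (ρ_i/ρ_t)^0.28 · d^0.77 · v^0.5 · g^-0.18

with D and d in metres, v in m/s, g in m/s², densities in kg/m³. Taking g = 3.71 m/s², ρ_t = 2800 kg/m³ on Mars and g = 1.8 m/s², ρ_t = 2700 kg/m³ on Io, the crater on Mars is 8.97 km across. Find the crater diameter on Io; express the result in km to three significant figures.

D ≈ 10.3 km

The impactor-only factors (d, v, ρ_i) cancel in the ratio, leaving D_Io/D_Mars = (g_Io/g_Mars)^-0.18 · (ρ_t,Mars/ρ_t,Io)^0.28.
(1.8/3.71)^-0.18 = 0.4852^-0.18 = 1.139
(2800/2700)^0.28 = 1.037^0.28 = 1.010
Ratio = 1.139 × 1.010 = 1.150
D_Io = 1.150 × 8.97 km = 10.3 km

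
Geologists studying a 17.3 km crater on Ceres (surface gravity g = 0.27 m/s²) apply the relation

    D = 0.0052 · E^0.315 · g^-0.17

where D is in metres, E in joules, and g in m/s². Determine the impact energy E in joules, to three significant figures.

E ≈ 2.50 × 10^20 J

Rearranging: E = [D / (0.0052 · g^-0.17)]^(1/0.315).
D = 17300 m.
g^-0.17 = 0.27^-0.17 = 1.249
D / (0.0052 × 1.249) = 17300 / (6.495 × 10^-3) = 2.664 × 10^6
E = (2.664 × 10^6)^3.1746 = 2.503 × 10^20 J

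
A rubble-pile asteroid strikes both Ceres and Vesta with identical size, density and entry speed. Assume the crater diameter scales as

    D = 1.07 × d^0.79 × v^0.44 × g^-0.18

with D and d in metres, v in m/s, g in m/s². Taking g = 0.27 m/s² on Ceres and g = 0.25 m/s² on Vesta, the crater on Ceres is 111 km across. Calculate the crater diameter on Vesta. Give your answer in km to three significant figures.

All impactor-dependent factors cancel in the ratio, leaving D_Vesta/D_Ceres = (g_Vesta/g_Ceres)^-0.18.
(0.25/0.27)^-0.18 = 0.9259^-0.18 = 1.014
D_Vesta = 1.014 × 111 km = 113 km

D ≈ 113 km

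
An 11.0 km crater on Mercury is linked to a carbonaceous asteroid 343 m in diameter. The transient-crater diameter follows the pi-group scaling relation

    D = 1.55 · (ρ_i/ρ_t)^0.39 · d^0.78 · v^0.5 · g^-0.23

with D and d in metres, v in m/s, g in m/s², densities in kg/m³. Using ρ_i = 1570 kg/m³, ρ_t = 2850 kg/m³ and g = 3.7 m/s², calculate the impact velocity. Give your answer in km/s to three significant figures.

Rearranging for v: v = [D / (1.55 · (1570/2850)^0.39 · 343^0.78 · 3.7^-0.23)]^(1/0.5).
D = 11000 m.
(1570/2850)^0.39 = 0.7925
343^0.78 = 94.96
3.7^-0.23 = 0.7401
Denominator = 1.55 × 0.7925 × 94.96 × 0.7401 = 86.33
D / 86.33 = 11000 / 86.33 = 127.4
v = 127.4^(1/0.5) = 127.4^2 = 16231 m/s

v ≈ 16.2 km/s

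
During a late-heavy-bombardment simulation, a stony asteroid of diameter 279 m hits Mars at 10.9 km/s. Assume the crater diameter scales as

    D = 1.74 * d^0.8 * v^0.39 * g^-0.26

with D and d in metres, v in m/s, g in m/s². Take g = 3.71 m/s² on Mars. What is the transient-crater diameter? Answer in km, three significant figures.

In SI units: v = 10900 m/s.
d^0.8 = 279^0.8 = 90.47
v^0.39 = 10900^0.39 = 37.55
g^-0.26 = 3.71^-0.26 = 0.7112
D = 1.74 × 90.47 × 37.55 × 0.7112 = 4204 m
   = 4.204 km

D ≈ 4.20 km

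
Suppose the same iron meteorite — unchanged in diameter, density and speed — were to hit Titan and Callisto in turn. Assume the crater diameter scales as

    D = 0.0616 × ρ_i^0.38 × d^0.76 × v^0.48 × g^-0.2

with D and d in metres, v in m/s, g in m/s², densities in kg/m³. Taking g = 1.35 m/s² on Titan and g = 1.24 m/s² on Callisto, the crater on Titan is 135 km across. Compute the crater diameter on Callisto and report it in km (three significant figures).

D ≈ 137 km

All impactor-dependent factors cancel in the ratio, leaving D_Callisto/D_Titan = (g_Callisto/g_Titan)^-0.2.
(1.24/1.35)^-0.2 = 0.9185^-0.2 = 1.017
D_Callisto = 1.017 × 135 km = 137 km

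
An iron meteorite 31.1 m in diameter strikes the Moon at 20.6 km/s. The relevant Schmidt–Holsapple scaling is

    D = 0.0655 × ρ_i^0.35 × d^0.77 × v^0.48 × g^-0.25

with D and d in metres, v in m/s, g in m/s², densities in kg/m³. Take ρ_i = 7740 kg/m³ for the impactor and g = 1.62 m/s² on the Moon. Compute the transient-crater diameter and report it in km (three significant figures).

In SI units: v = 20600 m/s.
ρ_i^0.35 = 7740^0.35 = 22.96
d^0.77 = 31.1^0.77 = 14.11
v^0.48 = 20600^0.48 = 117.7
g^-0.25 = 1.62^-0.25 = 0.8864
D = 0.0655 × 22.96 × 14.11 × 117.7 × 0.8864 = 2214 m
   = 2.214 km

D ≈ 2.21 km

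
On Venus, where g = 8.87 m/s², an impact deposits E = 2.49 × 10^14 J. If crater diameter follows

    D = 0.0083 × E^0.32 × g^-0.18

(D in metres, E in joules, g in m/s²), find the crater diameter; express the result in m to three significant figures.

E^0.32 = (2.49 × 10^14)^0.32 = 4.044 × 10^4
g^-0.18 = 8.87^-0.18 = 0.6751
D = 0.0083 × 4.044 × 10^4 × 0.6751 = 226.6 m

D ≈ 227 m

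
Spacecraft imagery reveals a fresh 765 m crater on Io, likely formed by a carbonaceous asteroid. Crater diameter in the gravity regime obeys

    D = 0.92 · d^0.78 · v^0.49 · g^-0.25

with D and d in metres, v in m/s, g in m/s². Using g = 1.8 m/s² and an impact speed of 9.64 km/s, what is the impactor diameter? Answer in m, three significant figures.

d ≈ 21.0 m

Rearranging for d: d = [D / (0.92 · 9640^0.49 · 1.8^-0.25)]^(1/0.78).
9640^0.49 = 89.58
1.8^-0.25 = 0.8633
Denominator = 0.92 × 89.58 × 0.8633 = 71.15
D / 71.15 = 765 / 71.15 = 10.75
d = 10.75^(1/0.78) = 10.75^1.2821 = 21.01 m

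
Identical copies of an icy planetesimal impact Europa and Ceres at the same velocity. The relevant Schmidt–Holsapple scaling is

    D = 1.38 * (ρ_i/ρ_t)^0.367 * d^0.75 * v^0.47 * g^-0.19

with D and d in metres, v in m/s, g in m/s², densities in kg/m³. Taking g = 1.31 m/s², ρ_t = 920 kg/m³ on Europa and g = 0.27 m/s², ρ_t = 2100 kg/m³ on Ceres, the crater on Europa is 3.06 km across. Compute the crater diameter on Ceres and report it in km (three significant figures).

D ≈ 3.05 km

The impactor-only factors (d, v, ρ_i) cancel in the ratio, leaving D_Ceres/D_Europa = (g_Ceres/g_Europa)^-0.19 · (ρ_t,Europa/ρ_t,Ceres)^0.367.
(0.27/1.31)^-0.19 = 0.2061^-0.19 = 1.350
(920/2100)^0.367 = 0.4381^0.367 = 0.7387
Ratio = 1.350 × 0.7387 = 0.9972
D_Ceres = 0.9972 × 3.06 km = 3.05 km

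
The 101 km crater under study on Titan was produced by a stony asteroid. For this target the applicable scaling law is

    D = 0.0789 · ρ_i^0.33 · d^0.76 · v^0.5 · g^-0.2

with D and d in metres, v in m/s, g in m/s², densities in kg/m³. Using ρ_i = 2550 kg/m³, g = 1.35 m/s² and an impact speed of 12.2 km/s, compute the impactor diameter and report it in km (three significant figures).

Rearranging for d: d = [D / (0.0789 · 2550^0.33 · 12200^0.5 · 1.35^-0.2)]^(1/0.76).
D = 101000 m.
2550^0.33 = 13.31
12200^0.5 = 110.5
1.35^-0.2 = 0.9417
Denominator = 0.0789 × 13.31 × 110.5 × 0.9417 = 109.3
D / 109.3 = 101000 / 109.3 = 924.1
d = 924.1^(1/0.76) = 924.1^1.3158 = 7985 m

d ≈ 7.99 km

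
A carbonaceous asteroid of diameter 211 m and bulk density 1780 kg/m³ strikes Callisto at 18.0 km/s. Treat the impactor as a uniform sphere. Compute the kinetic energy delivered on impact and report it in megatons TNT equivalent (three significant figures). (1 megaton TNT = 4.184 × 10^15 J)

E ≈ 339 Mt TNT

v = 18000 m/s.
Mass m = (π/6) ρ d³ = (π/6) × 1780 × (211)³ = 8.755 × 10^9 kg
E = ½ m v² = 0.5 × 8.755 × 10^9 × (18000)² = 1.418 × 10^18 J
   = 1.418 × 10^18 / 4.184×10^15 = 338.9 Mt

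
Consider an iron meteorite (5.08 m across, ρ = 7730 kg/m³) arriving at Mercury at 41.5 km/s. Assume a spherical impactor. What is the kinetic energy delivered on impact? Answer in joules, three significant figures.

E ≈ 4.57 × 10^14 J

v = 41500 m/s.
Mass m = (π/6) ρ d³ = (π/6) × 7730 × (5.08)³ = 5.306 × 10^5 kg
E = ½ m v² = 0.5 × 5.306 × 10^5 × (41500)² = 4.569 × 10^14 J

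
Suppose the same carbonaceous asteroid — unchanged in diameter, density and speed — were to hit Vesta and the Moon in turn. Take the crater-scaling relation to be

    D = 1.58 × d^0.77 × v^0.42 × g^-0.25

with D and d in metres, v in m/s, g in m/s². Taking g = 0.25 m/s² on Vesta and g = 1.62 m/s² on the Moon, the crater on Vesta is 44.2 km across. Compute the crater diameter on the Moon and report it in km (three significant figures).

All impactor-dependent factors cancel in the ratio, leaving D_Moon/D_Vesta = (g_Moon/g_Vesta)^-0.25.
(1.62/0.25)^-0.25 = 6.480^-0.25 = 0.6268
D_Moon = 0.6268 × 44.2 km = 27.7 km

D ≈ 27.7 km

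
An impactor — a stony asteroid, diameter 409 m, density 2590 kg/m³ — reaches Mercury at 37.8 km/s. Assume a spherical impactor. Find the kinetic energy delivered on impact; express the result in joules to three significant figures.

v = 37800 m/s.
Mass m = (π/6) ρ d³ = (π/6) × 2590 × (409)³ = 9.278 × 10^10 kg
E = ½ m v² = 0.5 × 9.278 × 10^10 × (37800)² = 6.628 × 10^19 J

E ≈ 6.63 × 10^19 J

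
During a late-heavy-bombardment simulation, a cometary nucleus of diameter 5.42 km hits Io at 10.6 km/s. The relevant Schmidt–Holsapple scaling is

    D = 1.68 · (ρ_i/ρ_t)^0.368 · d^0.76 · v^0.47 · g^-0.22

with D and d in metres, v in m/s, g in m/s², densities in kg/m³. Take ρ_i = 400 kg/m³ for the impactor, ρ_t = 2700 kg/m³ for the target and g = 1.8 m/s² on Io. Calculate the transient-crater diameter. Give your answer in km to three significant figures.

In SI units: d = 5420 m, v = 10600 m/s.
(ρ_i/ρ_t)^0.368 = (400/2700)^0.368 = 0.4952
d^0.76 = 5420^0.76 = 688.4
v^0.47 = 10600^0.47 = 77.96
g^-0.22 = 1.8^-0.22 = 0.8787
D = 1.68 × 0.4952 × 688.4 × 77.96 × 0.8787 = 39232 m
   = 39.23 km

D ≈ 39.2 km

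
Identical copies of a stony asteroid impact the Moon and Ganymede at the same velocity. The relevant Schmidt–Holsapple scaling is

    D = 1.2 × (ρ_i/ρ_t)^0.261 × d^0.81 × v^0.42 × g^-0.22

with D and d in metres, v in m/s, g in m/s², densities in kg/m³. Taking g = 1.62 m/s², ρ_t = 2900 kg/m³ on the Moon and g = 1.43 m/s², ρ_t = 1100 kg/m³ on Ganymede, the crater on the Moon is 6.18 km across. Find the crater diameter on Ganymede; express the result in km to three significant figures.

The impactor-only factors (d, v, ρ_i) cancel in the ratio, leaving D_Ganymede/D_Moon = (g_Ganymede/g_Moon)^-0.22 · (ρ_t,Moon/ρ_t,Ganymede)^0.261.
(1.43/1.62)^-0.22 = 0.8827^-0.22 = 1.028
(2900/1100)^0.261 = 2.636^0.261 = 1.288
Ratio = 1.028 × 1.288 = 1.324
D_Ganymede = 1.324 × 6.18 km = 8.18 km

D ≈ 8.18 km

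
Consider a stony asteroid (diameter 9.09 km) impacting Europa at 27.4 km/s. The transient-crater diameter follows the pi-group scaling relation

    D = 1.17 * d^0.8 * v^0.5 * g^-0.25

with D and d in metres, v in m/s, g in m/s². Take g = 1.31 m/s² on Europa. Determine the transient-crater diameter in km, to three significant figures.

D ≈ 266 km

In SI units: d = 9090 m, v = 27400 m/s.
d^0.8 = 9090^0.8 = 1468
v^0.5 = 27400^0.5 = 165.5
g^-0.25 = 1.31^-0.25 = 0.9347
D = 1.17 × 1468 × 165.5 × 0.9347 = 2.657 × 10^5 m
   = 265.7 km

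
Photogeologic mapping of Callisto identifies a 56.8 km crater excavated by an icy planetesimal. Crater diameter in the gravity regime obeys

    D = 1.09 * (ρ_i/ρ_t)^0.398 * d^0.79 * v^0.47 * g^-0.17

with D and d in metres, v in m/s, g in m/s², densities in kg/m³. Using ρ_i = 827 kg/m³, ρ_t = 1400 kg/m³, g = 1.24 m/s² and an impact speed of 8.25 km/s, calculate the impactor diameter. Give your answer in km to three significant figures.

Rearranging for d: d = [D / (1.09 · (827/1400)^0.398 · 8250^0.47 · 1.24^-0.17)]^(1/0.79).
D = 56800 m.
(827/1400)^0.398 = 0.8110
8250^0.47 = 69.30
1.24^-0.17 = 0.9641
Denominator = 1.09 × 0.8110 × 69.30 × 0.9641 = 59.06
D / 59.06 = 56800 / 59.06 = 961.7
d = 961.7^(1/0.79) = 961.7^1.2658 = 5969 m

d ≈ 5.97 km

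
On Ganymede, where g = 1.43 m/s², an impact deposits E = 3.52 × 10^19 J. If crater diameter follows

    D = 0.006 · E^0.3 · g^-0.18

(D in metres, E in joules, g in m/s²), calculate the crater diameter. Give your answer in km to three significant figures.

D ≈ 4.11 km

E^0.3 = (3.52 × 10^19)^0.3 = 7.311 × 10^5
g^-0.18 = 1.43^-0.18 = 0.9376
D = 0.006 × 7.311 × 10^5 × 0.9376 = 4113 m
   = 4.113 km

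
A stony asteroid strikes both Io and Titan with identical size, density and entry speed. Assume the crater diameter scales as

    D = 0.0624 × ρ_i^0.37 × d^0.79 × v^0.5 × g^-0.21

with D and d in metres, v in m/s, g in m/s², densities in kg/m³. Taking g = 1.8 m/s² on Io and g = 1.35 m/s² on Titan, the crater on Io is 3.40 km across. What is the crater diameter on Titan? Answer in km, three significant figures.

All impactor-dependent factors cancel in the ratio, leaving D_Titan/D_Io = (g_Titan/g_Io)^-0.21.
(1.35/1.8)^-0.21 = 0.7500^-0.21 = 1.062
D_Titan = 1.062 × 3.40 km = 3.61 km

D ≈ 3.61 km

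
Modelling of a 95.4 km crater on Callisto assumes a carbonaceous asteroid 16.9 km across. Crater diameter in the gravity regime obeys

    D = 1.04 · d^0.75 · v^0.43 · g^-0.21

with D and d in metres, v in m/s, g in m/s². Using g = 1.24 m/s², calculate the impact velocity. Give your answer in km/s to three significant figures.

v ≈ 16.3 km/s

Rearranging for v: v = [D / (1.04 · 16900^0.75 · 1.24^-0.21)]^(1/0.43).
D = 95400 m.
16900^0.75 = 1482
1.24^-0.21 = 0.9558
Denominator = 1.04 × 1482 × 0.9558 = 1473
D / 1473 = 95400 / 1473 = 64.77
v = 64.77^(1/0.43) = 64.77^2.3256 = 16313 m/s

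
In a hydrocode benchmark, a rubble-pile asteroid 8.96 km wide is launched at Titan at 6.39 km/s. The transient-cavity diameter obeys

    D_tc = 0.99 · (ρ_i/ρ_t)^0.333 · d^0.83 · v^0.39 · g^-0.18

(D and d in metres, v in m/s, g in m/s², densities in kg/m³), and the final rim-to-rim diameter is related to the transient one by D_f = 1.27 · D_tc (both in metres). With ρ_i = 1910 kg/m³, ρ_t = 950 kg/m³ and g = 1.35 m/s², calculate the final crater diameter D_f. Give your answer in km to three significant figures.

D_f ≈ 87.4 km

In SI: d = 8960 m, v = 6390 m/s.
(ρ_i/ρ_t)^0.333 = (1910/950)^0.333 = 1.262
d^0.83 = 8960^0.83 = 1907
v^0.39 = 6390^0.39 = 30.49
g^-0.18 = 1.35^-0.18 = 0.9474
D_tc = 0.99 × 1.262 × 1907 × 30.49 × 0.9474 = 68820 m
D_f = 1.27 × 68820 = 87401 m
     = 87.40 km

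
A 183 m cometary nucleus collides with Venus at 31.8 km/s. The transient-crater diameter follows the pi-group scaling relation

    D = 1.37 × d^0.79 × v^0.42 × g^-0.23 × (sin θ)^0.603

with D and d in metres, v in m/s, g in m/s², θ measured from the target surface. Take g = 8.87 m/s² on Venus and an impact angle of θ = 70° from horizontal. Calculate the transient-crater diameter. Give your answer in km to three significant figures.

In SI units: v = 31800 m/s.
d^0.79 = 183^0.79 = 61.28
v^0.42 = 31800^0.42 = 77.81
g^-0.23 = 8.87^-0.23 = 0.6053
(sin 70°)^0.603 = 0.9397^0.603 = 0.9632
D = 1.37 × 61.28 × 77.81 × 0.6053 × 0.9632 = 3809 m
   = 3.809 km

D ≈ 3.81 km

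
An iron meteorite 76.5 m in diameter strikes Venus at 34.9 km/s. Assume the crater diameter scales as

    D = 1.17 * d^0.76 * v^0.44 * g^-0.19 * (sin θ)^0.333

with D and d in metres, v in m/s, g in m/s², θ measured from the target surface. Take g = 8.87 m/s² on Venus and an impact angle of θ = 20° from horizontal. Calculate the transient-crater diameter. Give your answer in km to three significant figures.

In SI units: v = 34900 m/s.
d^0.76 = 76.5^0.76 = 27.01
v^0.44 = 34900^0.44 = 99.73
g^-0.19 = 8.87^-0.19 = 0.6605
(sin 20°)^0.333 = 0.3420^0.333 = 0.6996
D = 1.17 × 27.01 × 99.73 × 0.6605 × 0.6996 = 1456 m
   = 1.456 km

D ≈ 1.46 km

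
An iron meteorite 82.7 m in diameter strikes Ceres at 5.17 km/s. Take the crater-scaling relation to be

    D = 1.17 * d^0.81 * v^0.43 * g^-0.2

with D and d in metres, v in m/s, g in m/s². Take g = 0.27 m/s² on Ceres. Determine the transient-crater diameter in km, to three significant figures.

In SI units: v = 5170 m/s.
d^0.81 = 82.7^0.81 = 35.74
v^0.43 = 5170^0.43 = 39.52
g^-0.2 = 0.27^-0.2 = 1.299
D = 1.17 × 35.74 × 39.52 × 1.299 = 2147 m
   = 2.147 km

D ≈ 2.15 km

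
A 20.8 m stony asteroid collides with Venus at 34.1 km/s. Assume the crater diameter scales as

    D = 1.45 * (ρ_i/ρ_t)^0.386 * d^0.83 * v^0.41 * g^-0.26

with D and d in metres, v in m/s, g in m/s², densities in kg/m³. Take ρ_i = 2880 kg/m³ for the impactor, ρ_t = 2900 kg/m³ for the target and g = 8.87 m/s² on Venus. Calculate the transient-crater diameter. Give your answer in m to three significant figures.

In SI units: v = 34100 m/s.
(ρ_i/ρ_t)^0.386 = (2880/2900)^0.386 = 0.9973
d^0.83 = 20.8^0.83 = 12.42
v^0.41 = 34100^0.41 = 72.18
g^-0.26 = 8.87^-0.26 = 0.5669
D = 1.45 × 0.9973 × 12.42 × 72.18 × 0.5669 = 734.9 m

D ≈ 735 m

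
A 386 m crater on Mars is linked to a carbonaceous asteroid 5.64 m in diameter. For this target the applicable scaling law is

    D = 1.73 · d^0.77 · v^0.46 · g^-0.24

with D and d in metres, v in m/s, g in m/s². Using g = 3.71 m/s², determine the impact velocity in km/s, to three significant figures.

Rearranging for v: v = [D / (1.73 · 5.64^0.77 · 3.71^-0.24)]^(1/0.46).
5.64^0.77 = 3.789
3.71^-0.24 = 0.7300
Denominator = 1.73 × 3.789 × 0.7300 = 4.785
D / 4.785 = 386 / 4.785 = 80.67
v = 80.67^(1/0.46) = 80.67^2.1739 = 13964 m/s

v ≈ 14.0 km/s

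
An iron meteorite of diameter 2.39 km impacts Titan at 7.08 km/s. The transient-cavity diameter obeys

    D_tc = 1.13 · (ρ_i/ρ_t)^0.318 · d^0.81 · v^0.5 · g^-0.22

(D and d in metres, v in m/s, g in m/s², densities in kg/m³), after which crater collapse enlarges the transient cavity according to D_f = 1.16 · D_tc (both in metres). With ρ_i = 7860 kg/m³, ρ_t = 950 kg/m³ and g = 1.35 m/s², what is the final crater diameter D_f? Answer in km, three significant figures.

In SI: d = 2390 m, v = 7080 m/s.
(ρ_i/ρ_t)^0.318 = (7860/950)^0.318 = 1.958
d^0.81 = 2390^0.81 = 545.1
v^0.5 = 7080^0.5 = 84.14
g^-0.22 = 1.35^-0.22 = 0.9361
D_tc = 1.13 × 1.958 × 545.1 × 84.14 × 0.9361 = 94990 m
D_f = 1.16 × 94990 = 1.102 × 10^5 m
     = 110.2 km

D_f ≈ 110 km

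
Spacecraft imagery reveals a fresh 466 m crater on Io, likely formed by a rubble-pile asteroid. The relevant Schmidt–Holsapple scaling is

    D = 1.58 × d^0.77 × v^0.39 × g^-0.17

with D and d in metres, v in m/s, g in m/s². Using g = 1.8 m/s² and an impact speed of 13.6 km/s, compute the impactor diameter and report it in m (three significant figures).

d ≈ 14.8 m

Rearranging for d: d = [D / (1.58 · 13600^0.39 · 1.8^-0.17)]^(1/0.77).
13600^0.39 = 40.93
1.8^-0.17 = 0.9049
Denominator = 1.58 × 40.93 × 0.9049 = 58.52
D / 58.52 = 466 / 58.52 = 7.963
d = 7.963^(1/0.77) = 7.963^1.2987 = 14.80 m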